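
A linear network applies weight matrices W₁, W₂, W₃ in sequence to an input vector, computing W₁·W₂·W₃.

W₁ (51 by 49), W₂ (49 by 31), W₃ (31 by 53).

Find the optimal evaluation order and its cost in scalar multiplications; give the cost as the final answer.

(W₁·(W₂·W₃)): cost 212954.
((W₁·W₂)·W₃): cost 161262.
Optimal: ((W₁·W₂)·W₃) with cost 161262.

161262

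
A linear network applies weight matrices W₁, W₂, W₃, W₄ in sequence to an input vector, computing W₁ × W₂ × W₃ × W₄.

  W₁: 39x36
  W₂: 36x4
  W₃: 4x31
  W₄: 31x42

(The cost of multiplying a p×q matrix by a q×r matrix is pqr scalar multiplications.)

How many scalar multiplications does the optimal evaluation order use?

Adjacent pairs: W₁W₂ = 39·36·4 = 5616; W₂W₃ = 36·4·31 = 4464; W₃W₄ = 4·31·42 = 5208.
Length 3: W₁..W₃: k=1: 0+4464+39·36·31=47988; k=2: 5616+0+39·4·31=10452 → min 10452 | W₂..W₄: k=2: 0+5208+36·4·42=11256; k=3: 4464+0+36·31·42=51336 → min 11256.
Length 4: W₁..W₄: k=1: 0+11256+39·36·42=70224; k=2: 5616+5208+39·4·42=17376; k=3: 10452+0+39·31·42=61230 → min 17376.
Optimal order: ((W₁ × W₂) × (W₃ × W₄)) with cost 17376.

17376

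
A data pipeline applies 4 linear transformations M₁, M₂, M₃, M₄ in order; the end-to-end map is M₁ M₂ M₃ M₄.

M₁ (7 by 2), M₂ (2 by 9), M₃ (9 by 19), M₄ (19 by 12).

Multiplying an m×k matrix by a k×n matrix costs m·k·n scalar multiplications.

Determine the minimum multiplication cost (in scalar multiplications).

966

Adjacent pairs: M₁M₂ = 7·2·9 = 126; M₂M₃ = 2·9·19 = 342; M₃M₄ = 9·19·12 = 2052.
Length 3: M₁..M₃: k=1: 0+342+7·2·19=608; k=2: 126+0+7·9·19=1323 → min 608 | M₂..M₄: k=2: 0+2052+2·9·12=2268; k=3: 342+0+2·19·12=798 → min 798.
Length 4: M₁..M₄: k=1: 0+798+7·2·12=966; k=2: 126+2052+7·9·12=2934; k=3: 608+0+7·19·12=2204 → min 966.
Optimal order: (M₁ ((M₂ M₃) M₄)) with cost 966.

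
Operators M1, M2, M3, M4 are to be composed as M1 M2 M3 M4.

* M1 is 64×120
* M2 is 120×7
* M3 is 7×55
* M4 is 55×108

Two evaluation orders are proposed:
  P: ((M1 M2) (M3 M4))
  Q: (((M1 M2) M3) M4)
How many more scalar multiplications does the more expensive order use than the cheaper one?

314836

Order P = ((M1 M2) (M3 M4)): (M1 M2): 64×120 by 120×7 → 64×7, cost 64·120·7 = 53760; (M3 M4): 7×55 by 55×108 → 7×108, cost 7·55·108 = 41580; ((M1 M2) (M3 M4)): 64×7 by 7×108 → 64×108, cost 64·7·108 = 48384; cumulative 143724. Total 143724.
Order Q = (((M1 M2) M3) M4): (M1 M2): 64×120 by 120×7 → 64×7, cost 64·120·7 = 53760; ((M1 M2) M3): 64×7 by 7×55 → 64×55, cost 64·7·55 = 24640; cumulative 78400; (((M1 M2) M3) M4): 64×55 by 55×108 → 64×108, cost 64·55·108 = 380160; cumulative 458560. Total 458560.
Difference: |143724 − 458560| = 314836.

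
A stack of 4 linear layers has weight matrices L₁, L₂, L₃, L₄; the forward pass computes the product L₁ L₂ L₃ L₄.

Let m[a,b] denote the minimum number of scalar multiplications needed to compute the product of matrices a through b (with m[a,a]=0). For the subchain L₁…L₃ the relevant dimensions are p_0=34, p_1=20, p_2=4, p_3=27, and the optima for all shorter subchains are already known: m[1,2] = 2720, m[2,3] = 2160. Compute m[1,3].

m[1,3] = min over k∈[1,2] of m[1,k]+m[k+1,3]+p_{0}·p_k·p_{3}.
k=1: 0 + 2160 + 34·20·27 = 20520; k=2: 2720 + 0 + 34·4·27 = 6392.
Minimum: 6392 at k=2.

6392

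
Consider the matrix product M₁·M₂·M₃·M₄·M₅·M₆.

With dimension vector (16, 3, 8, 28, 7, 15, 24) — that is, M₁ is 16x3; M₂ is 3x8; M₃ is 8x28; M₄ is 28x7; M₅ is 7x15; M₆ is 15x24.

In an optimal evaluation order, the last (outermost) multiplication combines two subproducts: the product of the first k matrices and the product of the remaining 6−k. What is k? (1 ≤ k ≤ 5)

Adjacent pairs: M₁M₂ = 16·3·8 = 384; M₂M₃ = 3·8·28 = 672; M₃M₄ = 8·28·7 = 1568; M₄M₅ = 28·7·15 = 2940; M₅M₆ = 7·15·24 = 2520.
Length 3: M₁..M₃: k=1: 0+672+16·3·28=2016; k=2: 384+0+16·8·28=3968 → min 2016 | M₂..M₄: k=2: 0+1568+3·8·7=1736; k=3: 672+0+3·28·7=1260 → min 1260 | M₃..M₅: k=3: 0+2940+8·28·15=6300; k=4: 1568+0+8·7·15=2408 → min 2408 | M₄..M₆: k=4: 0+2520+28·7·24=7224; k=5: 2940+0+28·15·24=13020 → min 7224.
Length 4: M₁..M₄: k=1: 0+1260+16·3·7=1596; k=2: 384+1568+16·8·7=2848; k=3: 2016+0+16·28·7=5152 → min 1596 | M₂..M₅: k=2: 0+2408+3·8·15=2768; k=3: 672+2940+3·28·15=4872; k=4: 1260+0+3·7·15=1575 → min 1575 | M₃..M₆: k=3: 0+7224+8·28·24=12600; k=4: 1568+2520+8·7·24=5432; k=5: 2408+0+8·15·24=5288 → min 5288.
Length 5: M₁..M₅: k=1: 0+1575+16·3·15=2295; k=2: 384+2408+16·8·15=4712; k=3: 2016+2940+16·28·15=11676; k=4: 1596+0+16·7·15=3276 → min 2295 | M₂..M₆: k=2: 0+5288+3·8·24=5864; k=3: 672+7224+3·28·24=9912; k=4: 1260+2520+3·7·24=4284; k=5: 1575+0+3·15·24=2655 → min 2655.
Top-level splits: k=1: (M₁..M₁)·(M₂..M₆) → 0+2655+16·3·24 = 3807; k=2: (M₁..M₂)·(M₃..M₆) → 384+5288+16·8·24 = 8744; k=3: (M₁..M₃)·(M₄..M₆) → 2016+7224+16·28·24 = 19992; k=4: (M₁..M₄)·(M₅..M₆) → 1596+2520+16·7·24 = 6804; k=5: (M₁..M₅)·(M₆..M₆) → 2295+0+16·15·24 = 8055.
Best split is after M₁, i.e. k = 1.

1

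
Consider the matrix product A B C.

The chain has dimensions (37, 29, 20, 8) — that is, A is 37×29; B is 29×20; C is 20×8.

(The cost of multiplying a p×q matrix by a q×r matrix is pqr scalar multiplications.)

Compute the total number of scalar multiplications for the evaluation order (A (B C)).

(B C): 29×20 by 20×8 → 29×8, cost 29·20·8 = 4640
(A (B C)): 37×29 by 29×8 → 37×8, cost 37·29·8 = 8584; cumulative 13224
Total: 13224 scalar multiplications.

13224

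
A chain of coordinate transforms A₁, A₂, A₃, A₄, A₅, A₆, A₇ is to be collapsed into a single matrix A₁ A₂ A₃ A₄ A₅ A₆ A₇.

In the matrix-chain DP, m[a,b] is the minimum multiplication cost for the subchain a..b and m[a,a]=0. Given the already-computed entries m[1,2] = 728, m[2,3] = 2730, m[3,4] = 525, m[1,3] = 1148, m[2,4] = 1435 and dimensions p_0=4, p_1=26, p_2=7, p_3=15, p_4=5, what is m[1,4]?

1393

m[1,4] = min over k∈[1,3] of m[1,k]+m[k+1,4]+p_{0}·p_k·p_{4}.
k=1: 0 + 1435 + 4·26·5 = 1955; k=2: 728 + 525 + 4·7·5 = 1393; k=3: 1148 + 0 + 4·15·5 = 1448.
Minimum: 1393 at k=2.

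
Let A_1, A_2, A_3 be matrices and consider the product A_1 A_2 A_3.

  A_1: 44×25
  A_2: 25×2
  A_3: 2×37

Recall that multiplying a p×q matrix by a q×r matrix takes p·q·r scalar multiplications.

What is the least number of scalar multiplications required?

Order (A_1 (A_2 A_3)): (A_2 A_3): 25×2 by 2×37 → 25×37, cost 25·2·37 = 1850; (A_1 (A_2 A_3)): 44×25 by 25×37 → 44×37, cost 44·25·37 = 40700; cumulative 42550. Total 42550.
Order ((A_1 A_2) A_3): (A_1 A_2): 44×25 by 25×2 → 44×2, cost 44·25·2 = 2200; ((A_1 A_2) A_3): 44×2 by 2×37 → 44×37, cost 44·2·37 = 3256; cumulative 5456. Total 5456.
Minimum: 5456.

5456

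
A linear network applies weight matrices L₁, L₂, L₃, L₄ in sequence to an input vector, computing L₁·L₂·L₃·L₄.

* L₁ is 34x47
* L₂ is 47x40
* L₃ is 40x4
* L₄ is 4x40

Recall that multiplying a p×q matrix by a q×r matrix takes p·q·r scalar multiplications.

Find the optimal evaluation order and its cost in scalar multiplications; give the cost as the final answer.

Adjacent pairs: L₁L₂ = 34·47·40 = 63920; L₂L₃ = 47·40·4 = 7520; L₃L₄ = 40·4·40 = 6400.
Length 3: L₁..L₃: k=1: 0+7520+34·47·4=13912; k=2: 63920+0+34·40·4=69360 → min 13912 | L₂..L₄: k=2: 0+6400+47·40·40=81600; k=3: 7520+0+47·4·40=15040 → min 15040.
Length 4: L₁..L₄: k=1: 0+15040+34·47·40=78960; k=2: 63920+6400+34·40·40=124720; k=3: 13912+0+34·4·40=19352 → min 19352.
Optimal parenthesization: ((L₁·(L₂·L₃))·L₄) with cost 19352.

19352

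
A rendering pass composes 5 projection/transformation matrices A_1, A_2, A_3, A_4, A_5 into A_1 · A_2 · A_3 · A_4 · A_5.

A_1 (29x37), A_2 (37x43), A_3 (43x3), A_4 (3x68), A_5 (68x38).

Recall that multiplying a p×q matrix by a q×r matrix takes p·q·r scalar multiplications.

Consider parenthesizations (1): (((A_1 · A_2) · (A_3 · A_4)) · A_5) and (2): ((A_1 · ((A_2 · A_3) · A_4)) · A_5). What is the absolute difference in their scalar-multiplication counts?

Order (1) = (((A_1 · A_2) · (A_3 · A_4)) · A_5): (A_1 · A_2): 29×37 by 37×43 → 29×43, cost 29·37·43 = 46139; (A_3 · A_4): 43×3 by 3×68 → 43×68, cost 43·3·68 = 8772; ((A_1 · A_2) · (A_3 · A_4)): 29×43 by 43×68 → 29×68, cost 29·43·68 = 84796; cumulative 139707; (((A_1 · A_2) · (A_3 · A_4)) · A_5): 29×68 by 68×38 → 29×38, cost 29·68·38 = 74936; cumulative 214643. Total 214643.
Order (2) = ((A_1 · ((A_2 · A_3) · A_4)) · A_5): (A_2 · A_3): 37×43 by 43×3 → 37×3, cost 37·43·3 = 4773; ((A_2 · A_3) · A_4): 37×3 by 3×68 → 37×68, cost 37·3·68 = 7548; cumulative 12321; (A_1 · ((A_2 · A_3) · A_4)): 29×37 by 37×68 → 29×68, cost 29·37·68 = 72964; cumulative 85285; ((A_1 · ((A_2 · A_3) · A_4)) · A_5): 29×68 by 68×38 → 29×38, cost 29·68·38 = 74936; cumulative 160221. Total 160221.
Difference: |214643 − 160221| = 54422.

54422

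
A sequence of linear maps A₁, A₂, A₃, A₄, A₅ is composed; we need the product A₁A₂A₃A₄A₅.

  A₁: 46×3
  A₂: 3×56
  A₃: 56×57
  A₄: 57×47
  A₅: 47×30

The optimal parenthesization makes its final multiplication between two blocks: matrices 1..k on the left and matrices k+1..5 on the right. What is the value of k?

Adjacent pairs: A₁A₂ = 46·3·56 = 7728; A₂A₃ = 3·56·57 = 9576; A₃A₄ = 56·57·47 = 150024; A₄A₅ = 57·47·30 = 80370.
Length 3: A₁..A₃: k=1: 0+9576+46·3·57=17442; k=2: 7728+0+46·56·57=154560 → min 17442 | A₂..A₄: k=2: 0+150024+3·56·47=157920; k=3: 9576+0+3·57·47=17613 → min 17613 | A₃..A₅: k=3: 0+80370+56·57·30=176130; k=4: 150024+0+56·47·30=228984 → min 176130.
Length 4: A₁..A₄: k=1: 0+17613+46·3·47=24099; k=2: 7728+150024+46·56·47=278824; k=3: 17442+0+46·57·47=140676 → min 24099 | A₂..A₅: k=2: 0+176130+3·56·30=181170; k=3: 9576+80370+3·57·30=95076; k=4: 17613+0+3·47·30=21843 → min 21843.
Top-level splits: k=1: (A₁..A₁)·(A₂..A₅) → 0+21843+46·3·30 = 25983; k=2: (A₁..A₂)·(A₃..A₅) → 7728+176130+46·56·30 = 261138; k=3: (A₁..A₃)·(A₄..A₅) → 17442+80370+46·57·30 = 176472; k=4: (A₁..A₄)·(A₅..A₅) → 24099+0+46·47·30 = 88959.
Best split is after A₁, i.e. k = 1.

1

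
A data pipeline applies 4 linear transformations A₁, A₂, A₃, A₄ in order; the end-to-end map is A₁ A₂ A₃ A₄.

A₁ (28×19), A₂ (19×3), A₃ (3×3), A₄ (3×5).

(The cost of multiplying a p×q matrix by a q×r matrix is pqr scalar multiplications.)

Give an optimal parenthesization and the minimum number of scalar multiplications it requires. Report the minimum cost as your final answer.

2061

Adjacent pairs: A₁A₂ = 28·19·3 = 1596; A₂A₃ = 19·3·3 = 171; A₃A₄ = 3·3·5 = 45.
Length 3: A₁..A₃: k=1: 0+171+28·19·3=1767; k=2: 1596+0+28·3·3=1848 → min 1767 | A₂..A₄: k=2: 0+45+19·3·5=330; k=3: 171+0+19·3·5=456 → min 330.
Length 4: A₁..A₄: k=1: 0+330+28·19·5=2990; k=2: 1596+45+28·3·5=2061; k=3: 1767+0+28·3·5=2187 → min 2061.
Optimal parenthesization: ((A₁ A₂) (A₃ A₄)) with cost 2061.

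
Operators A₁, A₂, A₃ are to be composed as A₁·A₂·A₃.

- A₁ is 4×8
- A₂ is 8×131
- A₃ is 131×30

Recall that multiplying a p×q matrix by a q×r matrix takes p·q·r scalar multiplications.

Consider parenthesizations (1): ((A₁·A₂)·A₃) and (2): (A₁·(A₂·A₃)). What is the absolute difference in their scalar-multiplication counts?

12488

Order (1) = ((A₁·A₂)·A₃): (A₁·A₂): 4×8 by 8×131 → 4×131, cost 4·8·131 = 4192; ((A₁·A₂)·A₃): 4×131 by 131×30 → 4×30, cost 4·131·30 = 15720; cumulative 19912. Total 19912.
Order (2) = (A₁·(A₂·A₃)): (A₂·A₃): 8×131 by 131×30 → 8×30, cost 8·131·30 = 31440; (A₁·(A₂·A₃)): 4×8 by 8×30 → 4×30, cost 4·8·30 = 960; cumulative 32400. Total 32400.
Difference: |19912 − 32400| = 12488.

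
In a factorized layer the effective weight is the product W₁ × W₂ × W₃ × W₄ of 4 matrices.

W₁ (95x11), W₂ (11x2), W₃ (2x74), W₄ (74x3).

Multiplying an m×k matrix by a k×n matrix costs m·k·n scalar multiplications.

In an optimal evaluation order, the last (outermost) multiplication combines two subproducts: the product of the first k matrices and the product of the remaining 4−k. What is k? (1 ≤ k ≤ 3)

Adjacent pairs: W₁W₂ = 95·11·2 = 2090; W₂W₃ = 11·2·74 = 1628; W₃W₄ = 2·74·3 = 444.
Length 3: W₁..W₃: k=1: 0+1628+95·11·74=78958; k=2: 2090+0+95·2·74=16150 → min 16150 | W₂..W₄: k=2: 0+444+11·2·3=510; k=3: 1628+0+11·74·3=4070 → min 510.
Top-level splits: k=1: (W₁..W₁)·(W₂..W₄) → 0+510+95·11·3 = 3645; k=2: (W₁..W₂)·(W₃..W₄) → 2090+444+95·2·3 = 3104; k=3: (W₁..W₃)·(W₄..W₄) → 16150+0+95·74·3 = 37240.
Best split is after W₂, i.e. k = 2.

2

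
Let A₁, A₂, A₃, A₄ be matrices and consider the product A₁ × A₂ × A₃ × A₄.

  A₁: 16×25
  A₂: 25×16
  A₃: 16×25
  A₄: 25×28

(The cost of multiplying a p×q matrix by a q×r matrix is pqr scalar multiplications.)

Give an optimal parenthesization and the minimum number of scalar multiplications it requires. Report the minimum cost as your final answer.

Adjacent pairs: A₁A₂ = 16·25·16 = 6400; A₂A₃ = 25·16·25 = 10000; A₃A₄ = 16·25·28 = 11200.
Length 3: A₁..A₃: k=1: 0+10000+16·25·25=20000; k=2: 6400+0+16·16·25=12800 → min 12800 | A₂..A₄: k=2: 0+11200+25·16·28=22400; k=3: 10000+0+25·25·28=27500 → min 22400.
Length 4: A₁..A₄: k=1: 0+22400+16·25·28=33600; k=2: 6400+11200+16·16·28=24768; k=3: 12800+0+16·25·28=24000 → min 24000.
Optimal parenthesization: (((A₁ × A₂) × A₃) × A₄) with cost 24000.

24000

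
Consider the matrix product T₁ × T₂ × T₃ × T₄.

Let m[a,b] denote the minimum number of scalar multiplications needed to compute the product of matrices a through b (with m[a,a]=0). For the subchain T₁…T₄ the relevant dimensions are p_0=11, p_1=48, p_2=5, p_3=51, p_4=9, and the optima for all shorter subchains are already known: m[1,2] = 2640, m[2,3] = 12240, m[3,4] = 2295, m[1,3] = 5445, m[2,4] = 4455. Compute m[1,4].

m[1,4] = min over k∈[1,3] of m[1,k]+m[k+1,4]+p_{0}·p_k·p_{4}.
k=1: 0 + 4455 + 11·48·9 = 9207; k=2: 2640 + 2295 + 11·5·9 = 5430; k=3: 5445 + 0 + 11·51·9 = 10494.
Minimum: 5430 at k=2.

5430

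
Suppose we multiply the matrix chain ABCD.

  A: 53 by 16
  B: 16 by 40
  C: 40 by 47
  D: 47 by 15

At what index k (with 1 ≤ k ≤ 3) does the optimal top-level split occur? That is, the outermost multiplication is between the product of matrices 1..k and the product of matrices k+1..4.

Adjacent pairs: AB = 53·16·40 = 33920; BC = 16·40·47 = 30080; CD = 40·47·15 = 28200.
Length 3: A..C: k=1: 0+30080+53·16·47=69936; k=2: 33920+0+53·40·47=133560 → min 69936 | B..D: k=2: 0+28200+16·40·15=37800; k=3: 30080+0+16·47·15=41360 → min 37800.
Top-level splits: k=1: (A..A)·(B..D) → 0+37800+53·16·15 = 50520; k=2: (A..B)·(C..D) → 33920+28200+53·40·15 = 93920; k=3: (A..C)·(D..D) → 69936+0+53·47·15 = 107301.
Best split is after A, i.e. k = 1.

1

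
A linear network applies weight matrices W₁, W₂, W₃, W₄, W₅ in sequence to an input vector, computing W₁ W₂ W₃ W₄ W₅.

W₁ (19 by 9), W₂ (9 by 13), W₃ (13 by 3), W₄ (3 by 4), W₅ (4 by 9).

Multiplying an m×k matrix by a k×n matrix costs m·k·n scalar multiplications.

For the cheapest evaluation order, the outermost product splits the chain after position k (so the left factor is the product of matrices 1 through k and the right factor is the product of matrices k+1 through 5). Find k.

3

Adjacent pairs: W₁W₂ = 19·9·13 = 2223; W₂W₃ = 9·13·3 = 351; W₃W₄ = 13·3·4 = 156; W₄W₅ = 3·4·9 = 108.
Length 3: W₁..W₃: k=1: 0+351+19·9·3=864; k=2: 2223+0+19·13·3=2964 → min 864 | W₂..W₄: k=2: 0+156+9·13·4=624; k=3: 351+0+9·3·4=459 → min 459 | W₃..W₅: k=3: 0+108+13·3·9=459; k=4: 156+0+13·4·9=624 → min 459.
Length 4: W₁..W₄: k=1: 0+459+19·9·4=1143; k=2: 2223+156+19·13·4=3367; k=3: 864+0+19·3·4=1092 → min 1092 | W₂..W₅: k=2: 0+459+9·13·9=1512; k=3: 351+108+9·3·9=702; k=4: 459+0+9·4·9=783 → min 702.
Top-level splits: k=1: (W₁..W₁)·(W₂..W₅) → 0+702+19·9·9 = 2241; k=2: (W₁..W₂)·(W₃..W₅) → 2223+459+19·13·9 = 4905; k=3: (W₁..W₃)·(W₄..W₅) → 864+108+19·3·9 = 1485; k=4: (W₁..W₄)·(W₅..W₅) → 1092+0+19·4·9 = 1776.
Best split is after W₃, i.e. k = 3.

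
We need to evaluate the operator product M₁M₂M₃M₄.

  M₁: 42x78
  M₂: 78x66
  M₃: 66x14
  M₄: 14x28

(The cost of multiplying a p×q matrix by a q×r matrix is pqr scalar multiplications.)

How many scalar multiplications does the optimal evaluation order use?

134400

Adjacent pairs: M₁M₂ = 42·78·66 = 216216; M₂M₃ = 78·66·14 = 72072; M₃M₄ = 66·14·28 = 25872.
Length 3: M₁..M₃: k=1: 0+72072+42·78·14=117936; k=2: 216216+0+42·66·14=255024 → min 117936 | M₂..M₄: k=2: 0+25872+78·66·28=170016; k=3: 72072+0+78·14·28=102648 → min 102648.
Length 4: M₁..M₄: k=1: 0+102648+42·78·28=194376; k=2: 216216+25872+42·66·28=319704; k=3: 117936+0+42·14·28=134400 → min 134400.
Optimal order: ((M₁(M₂M₃))M₄) with cost 134400.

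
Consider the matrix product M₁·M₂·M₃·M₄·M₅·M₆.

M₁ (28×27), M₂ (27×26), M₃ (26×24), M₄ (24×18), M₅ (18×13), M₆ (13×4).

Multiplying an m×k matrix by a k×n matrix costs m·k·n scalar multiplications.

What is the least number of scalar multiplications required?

10992

Adjacent pairs: M₁M₂ = 28·27·26 = 19656; M₂M₃ = 27·26·24 = 16848; M₃M₄ = 26·24·18 = 11232; M₄M₅ = 24·18·13 = 5616; M₅M₆ = 18·13·4 = 936.
Length 3: M₁..M₃: k=1: 0+16848+28·27·24=34992; k=2: 19656+0+28·26·24=37128 → min 34992 | M₂..M₄: k=2: 0+11232+27·26·18=23868; k=3: 16848+0+27·24·18=28512 → min 23868 | M₃..M₅: k=3: 0+5616+26·24·13=13728; k=4: 11232+0+26·18·13=17316 → min 13728 | M₄..M₆: k=4: 0+936+24·18·4=2664; k=5: 5616+0+24·13·4=6864 → min 2664.
Length 4: M₁..M₄: k=1: 0+23868+28·27·18=37476; k=2: 19656+11232+28·26·18=43992; k=3: 34992+0+28·24·18=47088 → min 37476 | M₂..M₅: k=2: 0+13728+27·26·13=22854; k=3: 16848+5616+27·24·13=30888; k=4: 23868+0+27·18·13=30186 → min 22854 | M₃..M₆: k=3: 0+2664+26·24·4=5160; k=4: 11232+936+26·18·4=14040; k=5: 13728+0+26·13·4=15080 → min 5160.
Length 5: M₁..M₅: k=1: 0+22854+28·27·13=32682; k=2: 19656+13728+28·26·13=42848; k=3: 34992+5616+28·24·13=49344; k=4: 37476+0+28·18·13=44028 → min 32682 | M₂..M₆: k=2: 0+5160+27·26·4=7968; k=3: 16848+2664+27·24·4=22104; k=4: 23868+936+27·18·4=26748; k=5: 22854+0+27·13·4=24258 → min 7968.
Length 6: M₁..M₆: k=1: 0+7968+28·27·4=10992; k=2: 19656+5160+28·26·4=27728; k=3: 34992+2664+28·24·4=40344; k=4: 37476+936+28·18·4=40428; k=5: 32682+0+28·13·4=34138 → min 10992.
Optimal order: (M₁·(M₂·(M₃·(M₄·(M₅·M₆))))) with cost 10992.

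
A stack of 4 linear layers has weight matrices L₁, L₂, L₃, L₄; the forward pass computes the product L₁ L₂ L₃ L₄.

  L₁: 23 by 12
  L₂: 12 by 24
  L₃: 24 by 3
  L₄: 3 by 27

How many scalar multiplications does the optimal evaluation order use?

Adjacent pairs: L₁L₂ = 23·12·24 = 6624; L₂L₃ = 12·24·3 = 864; L₃L₄ = 24·3·27 = 1944.
Length 3: L₁..L₃: k=1: 0+864+23·12·3=1692; k=2: 6624+0+23·24·3=8280 → min 1692 | L₂..L₄: k=2: 0+1944+12·24·27=9720; k=3: 864+0+12·3·27=1836 → min 1836.
Length 4: L₁..L₄: k=1: 0+1836+23·12·27=9288; k=2: 6624+1944+23·24·27=23472; k=3: 1692+0+23·3·27=3555 → min 3555.
Optimal order: ((L₁ (L₂ L₃)) L₄) with cost 3555.

3555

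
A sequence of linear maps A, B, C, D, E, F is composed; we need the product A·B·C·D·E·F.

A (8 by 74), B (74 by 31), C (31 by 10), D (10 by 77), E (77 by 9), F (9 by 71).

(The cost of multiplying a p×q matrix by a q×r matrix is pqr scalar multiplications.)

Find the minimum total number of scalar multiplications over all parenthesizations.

Adjacent pairs: AB = 8·74·31 = 18352; BC = 74·31·10 = 22940; CD = 31·10·77 = 23870; DE = 10·77·9 = 6930; EF = 77·9·71 = 49203.
Length 3: A..C: k=1: 0+22940+8·74·10=28860; k=2: 18352+0+8·31·10=20832 → min 20832 | B..D: k=2: 0+23870+74·31·77=200508; k=3: 22940+0+74·10·77=79920 → min 79920 | C..E: k=3: 0+6930+31·10·9=9720; k=4: 23870+0+31·77·9=45353 → min 9720 | D..F: k=4: 0+49203+10·77·71=103873; k=5: 6930+0+10·9·71=13320 → min 13320.
Length 4: A..D: k=1: 0+79920+8·74·77=125504; k=2: 18352+23870+8·31·77=61318; k=3: 20832+0+8·10·77=26992 → min 26992 | B..E: k=2: 0+9720+74·31·9=30366; k=3: 22940+6930+74·10·9=36530; k=4: 79920+0+74·77·9=131202 → min 30366 | C..F: k=3: 0+13320+31·10·71=35330; k=4: 23870+49203+31·77·71=242550; k=5: 9720+0+31·9·71=29529 → min 29529.
Length 5: A..E: k=1: 0+30366+8·74·9=35694; k=2: 18352+9720+8·31·9=30304; k=3: 20832+6930+8·10·9=28482; k=4: 26992+0+8·77·9=32536 → min 28482 | B..F: k=2: 0+29529+74·31·71=192403; k=3: 22940+13320+74·10·71=88800; k=4: 79920+49203+74·77·71=533681; k=5: 30366+0+74·9·71=77652 → min 77652.
Length 6: A..F: k=1: 0+77652+8·74·71=119684; k=2: 18352+29529+8·31·71=65489; k=3: 20832+13320+8·10·71=39832; k=4: 26992+49203+8·77·71=119931; k=5: 28482+0+8·9·71=33594 → min 33594.
Optimal order: ((((A·B)·C)·(D·E))·F) with cost 33594.

33594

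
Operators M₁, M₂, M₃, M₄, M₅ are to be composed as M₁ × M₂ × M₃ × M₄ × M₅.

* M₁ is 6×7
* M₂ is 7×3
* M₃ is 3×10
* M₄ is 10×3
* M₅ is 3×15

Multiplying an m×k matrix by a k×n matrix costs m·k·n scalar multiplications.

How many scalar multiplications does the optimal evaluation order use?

Adjacent pairs: M₁M₂ = 6·7·3 = 126; M₂M₃ = 7·3·10 = 210; M₃M₄ = 3·10·3 = 90; M₄M₅ = 10·3·15 = 450.
Length 3: M₁..M₃: k=1: 0+210+6·7·10=630; k=2: 126+0+6·3·10=306 → min 306 | M₂..M₄: k=2: 0+90+7·3·3=153; k=3: 210+0+7·10·3=420 → min 153 | M₃..M₅: k=3: 0+450+3·10·15=900; k=4: 90+0+3·3·15=225 → min 225.
Length 4: M₁..M₄: k=1: 0+153+6·7·3=279; k=2: 126+90+6·3·3=270; k=3: 306+0+6·10·3=486 → min 270 | M₂..M₅: k=2: 0+225+7·3·15=540; k=3: 210+450+7·10·15=1710; k=4: 153+0+7·3·15=468 → min 468.
Length 5: M₁..M₅: k=1: 0+468+6·7·15=1098; k=2: 126+225+6·3·15=621; k=3: 306+450+6·10·15=1656; k=4: 270+0+6·3·15=540 → min 540.
Optimal order: (((M₁ × M₂) × (M₃ × M₄)) × M₅) with cost 540.

540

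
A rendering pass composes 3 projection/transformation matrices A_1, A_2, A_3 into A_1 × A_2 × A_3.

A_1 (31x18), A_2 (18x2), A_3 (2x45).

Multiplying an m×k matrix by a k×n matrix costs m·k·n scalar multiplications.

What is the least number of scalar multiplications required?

Order (A_1 × (A_2 × A_3)): (A_2 × A_3): 18×2 by 2×45 → 18×45, cost 18·2·45 = 1620; (A_1 × (A_2 × A_3)): 31×18 by 18×45 → 31×45, cost 31·18·45 = 25110; cumulative 26730. Total 26730.
Order ((A_1 × A_2) × A_3): (A_1 × A_2): 31×18 by 18×2 → 31×2, cost 31·18·2 = 1116; ((A_1 × A_2) × A_3): 31×2 by 2×45 → 31×45, cost 31·2·45 = 2790; cumulative 3906. Total 3906.
Minimum: 3906.

3906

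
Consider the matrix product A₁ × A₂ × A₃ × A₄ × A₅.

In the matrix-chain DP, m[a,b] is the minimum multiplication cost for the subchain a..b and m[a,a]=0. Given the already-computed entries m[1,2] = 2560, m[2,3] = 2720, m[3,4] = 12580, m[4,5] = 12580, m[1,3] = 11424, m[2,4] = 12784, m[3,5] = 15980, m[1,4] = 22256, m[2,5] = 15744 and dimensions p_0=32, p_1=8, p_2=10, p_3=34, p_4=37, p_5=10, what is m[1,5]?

18304

m[1,5] = min over k∈[1,4] of m[1,k]+m[k+1,5]+p_{0}·p_k·p_{5}.
k=1: 0 + 15744 + 32·8·10 = 18304; k=2: 2560 + 15980 + 32·10·10 = 21740; k=3: 11424 + 12580 + 32·34·10 = 34884; k=4: 22256 + 0 + 32·37·10 = 34096.
Minimum: 18304 at k=1.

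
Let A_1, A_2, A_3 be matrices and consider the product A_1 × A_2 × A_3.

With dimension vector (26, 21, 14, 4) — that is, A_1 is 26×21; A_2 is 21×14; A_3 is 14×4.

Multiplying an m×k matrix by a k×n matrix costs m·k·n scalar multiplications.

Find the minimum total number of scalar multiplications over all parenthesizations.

Order (A_1 × (A_2 × A_3)): (A_2 × A_3): 21×14 by 14×4 → 21×4, cost 21·14·4 = 1176; (A_1 × (A_2 × A_3)): 26×21 by 21×4 → 26×4, cost 26·21·4 = 2184; cumulative 3360. Total 3360.
Order ((A_1 × A_2) × A_3): (A_1 × A_2): 26×21 by 21×14 → 26×14, cost 26·21·14 = 7644; ((A_1 × A_2) × A_3): 26×14 by 14×4 → 26×4, cost 26·14·4 = 1456; cumulative 9100. Total 9100.
Minimum: 3360.

3360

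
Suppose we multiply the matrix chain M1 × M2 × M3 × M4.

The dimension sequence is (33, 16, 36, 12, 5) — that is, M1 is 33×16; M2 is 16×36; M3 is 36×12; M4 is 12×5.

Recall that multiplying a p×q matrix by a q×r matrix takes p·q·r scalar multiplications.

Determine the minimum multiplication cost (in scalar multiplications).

Adjacent pairs: M1M2 = 33·16·36 = 19008; M2M3 = 16·36·12 = 6912; M3M4 = 36·12·5 = 2160.
Length 3: M1..M3: k=1: 0+6912+33·16·12=13248; k=2: 19008+0+33·36·12=33264 → min 13248 | M2..M4: k=2: 0+2160+16·36·5=5040; k=3: 6912+0+16·12·5=7872 → min 5040.
Length 4: M1..M4: k=1: 0+5040+33·16·5=7680; k=2: 19008+2160+33·36·5=27108; k=3: 13248+0+33·12·5=15228 → min 7680.
Optimal order: (M1 × (M2 × (M3 × M4))) with cost 7680.

7680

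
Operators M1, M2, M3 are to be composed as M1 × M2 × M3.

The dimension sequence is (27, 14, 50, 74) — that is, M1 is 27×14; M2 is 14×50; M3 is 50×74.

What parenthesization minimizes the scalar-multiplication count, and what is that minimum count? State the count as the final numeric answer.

79772

(M1 × (M2 × M3)): cost 79772.
((M1 × M2) × M3): cost 118800.
Optimal: (M1 × (M2 × M3)) with cost 79772.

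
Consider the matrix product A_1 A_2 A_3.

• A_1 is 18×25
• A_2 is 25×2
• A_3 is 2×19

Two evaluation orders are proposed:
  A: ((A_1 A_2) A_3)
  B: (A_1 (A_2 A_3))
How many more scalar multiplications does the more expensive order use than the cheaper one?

Order A = ((A_1 A_2) A_3): (A_1 A_2): 18×25 by 25×2 → 18×2, cost 18·25·2 = 900; ((A_1 A_2) A_3): 18×2 by 2×19 → 18×19, cost 18·2·19 = 684; cumulative 1584. Total 1584.
Order B = (A_1 (A_2 A_3)): (A_2 A_3): 25×2 by 2×19 → 25×19, cost 25·2·19 = 950; (A_1 (A_2 A_3)): 18×25 by 25×19 → 18×19, cost 18·25·19 = 8550; cumulative 9500. Total 9500.
Difference: |1584 − 9500| = 7916.

7916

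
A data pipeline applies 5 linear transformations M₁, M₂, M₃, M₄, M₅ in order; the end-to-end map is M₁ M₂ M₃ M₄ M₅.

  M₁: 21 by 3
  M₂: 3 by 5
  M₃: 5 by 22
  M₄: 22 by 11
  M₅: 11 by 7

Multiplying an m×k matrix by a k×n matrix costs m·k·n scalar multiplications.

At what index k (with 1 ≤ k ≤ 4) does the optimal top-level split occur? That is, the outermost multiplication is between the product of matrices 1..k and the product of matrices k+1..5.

1

Adjacent pairs: M₁M₂ = 21·3·5 = 315; M₂M₃ = 3·5·22 = 330; M₃M₄ = 5·22·11 = 1210; M₄M₅ = 22·11·7 = 1694.
Length 3: M₁..M₃: k=1: 0+330+21·3·22=1716; k=2: 315+0+21·5·22=2625 → min 1716 | M₂..M₄: k=2: 0+1210+3·5·11=1375; k=3: 330+0+3·22·11=1056 → min 1056 | M₃..M₅: k=3: 0+1694+5·22·7=2464; k=4: 1210+0+5·11·7=1595 → min 1595.
Length 4: M₁..M₄: k=1: 0+1056+21·3·11=1749; k=2: 315+1210+21·5·11=2680; k=3: 1716+0+21·22·11=6798 → min 1749 | M₂..M₅: k=2: 0+1595+3·5·7=1700; k=3: 330+1694+3·22·7=2486; k=4: 1056+0+3·11·7=1287 → min 1287.
Top-level splits: k=1: (M₁..M₁)·(M₂..M₅) → 0+1287+21·3·7 = 1728; k=2: (M₁..M₂)·(M₃..M₅) → 315+1595+21·5·7 = 2645; k=3: (M₁..M₃)·(M₄..M₅) → 1716+1694+21·22·7 = 6644; k=4: (M₁..M₄)·(M₅..M₅) → 1749+0+21·11·7 = 3366.
Best split is after M₁, i.e. k = 1.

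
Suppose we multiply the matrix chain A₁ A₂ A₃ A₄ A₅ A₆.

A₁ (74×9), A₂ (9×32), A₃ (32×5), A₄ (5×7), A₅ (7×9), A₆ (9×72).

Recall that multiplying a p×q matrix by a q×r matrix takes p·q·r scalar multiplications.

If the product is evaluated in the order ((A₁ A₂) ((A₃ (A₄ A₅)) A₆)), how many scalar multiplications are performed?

(A₁ A₂): 74×9 by 9×32 → 74×32, cost 74·9·32 = 21312
(A₄ A₅): 5×7 by 7×9 → 5×9, cost 5·7·9 = 315
(A₃ (A₄ A₅)): 32×5 by 5×9 → 32×9, cost 32·5·9 = 1440; cumulative 1755
((A₃ (A₄ A₅)) A₆): 32×9 by 9×72 → 32×72, cost 32·9·72 = 20736; cumulative 22491
((A₁ A₂) ((A₃ (A₄ A₅)) A₆)): 74×32 by 32×72 → 74×72, cost 74·32·72 = 170496; cumulative 214299
Total: 214299 scalar multiplications.

214299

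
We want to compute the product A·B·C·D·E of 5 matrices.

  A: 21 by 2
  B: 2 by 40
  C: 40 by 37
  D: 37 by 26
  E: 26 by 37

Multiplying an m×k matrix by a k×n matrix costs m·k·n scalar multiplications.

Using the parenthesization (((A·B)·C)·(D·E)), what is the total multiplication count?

97103

(A·B): 21×2 by 2×40 → 21×40, cost 21·2·40 = 1680
((A·B)·C): 21×40 by 40×37 → 21×37, cost 21·40·37 = 31080; cumulative 32760
(D·E): 37×26 by 26×37 → 37×37, cost 37·26·37 = 35594
(((A·B)·C)·(D·E)): 21×37 by 37×37 → 21×37, cost 21·37·37 = 28749; cumulative 97103
Total: 97103 scalar multiplications.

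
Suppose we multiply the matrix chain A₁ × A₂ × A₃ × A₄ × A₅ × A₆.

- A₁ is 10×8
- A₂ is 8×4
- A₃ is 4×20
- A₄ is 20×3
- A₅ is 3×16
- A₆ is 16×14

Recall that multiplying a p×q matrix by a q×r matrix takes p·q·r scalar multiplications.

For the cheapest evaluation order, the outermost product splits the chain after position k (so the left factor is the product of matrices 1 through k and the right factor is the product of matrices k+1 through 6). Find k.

4

Adjacent pairs: A₁A₂ = 10·8·4 = 320; A₂A₃ = 8·4·20 = 640; A₃A₄ = 4·20·3 = 240; A₄A₅ = 20·3·16 = 960; A₅A₆ = 3·16·14 = 672.
Length 3: A₁..A₃: k=1: 0+640+10·8·20=2240; k=2: 320+0+10·4·20=1120 → min 1120 | A₂..A₄: k=2: 0+240+8·4·3=336; k=3: 640+0+8·20·3=1120 → min 336 | A₃..A₅: k=3: 0+960+4·20·16=2240; k=4: 240+0+4·3·16=432 → min 432 | A₄..A₆: k=4: 0+672+20·3·14=1512; k=5: 960+0+20·16·14=5440 → min 1512.
Length 4: A₁..A₄: k=1: 0+336+10·8·3=576; k=2: 320+240+10·4·3=680; k=3: 1120+0+10·20·3=1720 → min 576 | A₂..A₅: k=2: 0+432+8·4·16=944; k=3: 640+960+8·20·16=4160; k=4: 336+0+8·3·16=720 → min 720 | A₃..A₆: k=3: 0+1512+4·20·14=2632; k=4: 240+672+4·3·14=1080; k=5: 432+0+4·16·14=1328 → min 1080.
Length 5: A₁..A₅: k=1: 0+720+10·8·16=2000; k=2: 320+432+10·4·16=1392; k=3: 1120+960+10·20·16=5280; k=4: 576+0+10·3·16=1056 → min 1056 | A₂..A₆: k=2: 0+1080+8·4·14=1528; k=3: 640+1512+8·20·14=4392; k=4: 336+672+8·3·14=1344; k=5: 720+0+8·16·14=2512 → min 1344.
Top-level splits: k=1: (A₁..A₁)·(A₂..A₆) → 0+1344+10·8·14 = 2464; k=2: (A₁..A₂)·(A₃..A₆) → 320+1080+10·4·14 = 1960; k=3: (A₁..A₃)·(A₄..A₆) → 1120+1512+10·20·14 = 5432; k=4: (A₁..A₄)·(A₅..A₆) → 576+672+10·3·14 = 1668; k=5: (A₁..A₅)·(A₆..A₆) → 1056+0+10·16·14 = 3296.
Best split is after A₄, i.e. k = 4.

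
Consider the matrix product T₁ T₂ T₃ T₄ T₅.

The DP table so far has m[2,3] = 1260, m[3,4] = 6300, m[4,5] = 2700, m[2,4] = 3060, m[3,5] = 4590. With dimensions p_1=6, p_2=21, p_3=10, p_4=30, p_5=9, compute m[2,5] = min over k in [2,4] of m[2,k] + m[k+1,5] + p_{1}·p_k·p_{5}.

m[2,5] = min over k∈[2,4] of m[2,k]+m[k+1,5]+p_{1}·p_k·p_{5}.
k=2: 0 + 4590 + 6·21·9 = 5724; k=3: 1260 + 2700 + 6·10·9 = 4500; k=4: 3060 + 0 + 6·30·9 = 4680.
Minimum: 4500 at k=3.

4500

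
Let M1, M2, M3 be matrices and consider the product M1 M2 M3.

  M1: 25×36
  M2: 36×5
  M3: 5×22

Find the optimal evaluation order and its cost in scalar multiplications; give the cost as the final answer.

(M1 (M2 M3)): cost 23760.
((M1 M2) M3): cost 7250.
Optimal: ((M1 M2) M3) with cost 7250.

7250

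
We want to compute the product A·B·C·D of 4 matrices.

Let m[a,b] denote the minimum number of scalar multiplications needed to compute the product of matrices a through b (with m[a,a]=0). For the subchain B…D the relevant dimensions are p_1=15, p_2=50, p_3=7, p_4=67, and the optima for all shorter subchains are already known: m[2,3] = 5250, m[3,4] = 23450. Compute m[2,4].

12285

m[2,4] = min over k∈[2,3] of m[2,k]+m[k+1,4]+p_{1}·p_k·p_{4}.
k=2: 0 + 23450 + 15·50·67 = 73700; k=3: 5250 + 0 + 15·7·67 = 12285.
Minimum: 12285 at k=3.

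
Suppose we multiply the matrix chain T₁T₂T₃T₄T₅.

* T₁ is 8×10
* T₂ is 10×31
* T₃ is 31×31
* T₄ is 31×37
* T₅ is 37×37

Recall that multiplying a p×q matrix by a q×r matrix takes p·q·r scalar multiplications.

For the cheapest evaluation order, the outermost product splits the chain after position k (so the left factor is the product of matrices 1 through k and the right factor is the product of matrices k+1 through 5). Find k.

4

Adjacent pairs: T₁T₂ = 8·10·31 = 2480; T₂T₃ = 10·31·31 = 9610; T₃T₄ = 31·31·37 = 35557; T₄T₅ = 31·37·37 = 42439.
Length 3: T₁..T₃: k=1: 0+9610+8·10·31=12090; k=2: 2480+0+8·31·31=10168 → min 10168 | T₂..T₄: k=2: 0+35557+10·31·37=47027; k=3: 9610+0+10·31·37=21080 → min 21080 | T₃..T₅: k=3: 0+42439+31·31·37=77996; k=4: 35557+0+31·37·37=77996 → min 77996.
Length 4: T₁..T₄: k=1: 0+21080+8·10·37=24040; k=2: 2480+35557+8·31·37=47213; k=3: 10168+0+8·31·37=19344 → min 19344 | T₂..T₅: k=2: 0+77996+10·31·37=89466; k=3: 9610+42439+10·31·37=63519; k=4: 21080+0+10·37·37=34770 → min 34770.
Top-level splits: k=1: (T₁..T₁)·(T₂..T₅) → 0+34770+8·10·37 = 37730; k=2: (T₁..T₂)·(T₃..T₅) → 2480+77996+8·31·37 = 89652; k=3: (T₁..T₃)·(T₄..T₅) → 10168+42439+8·31·37 = 61783; k=4: (T₁..T₄)·(T₅..T₅) → 19344+0+8·37·37 = 30296.
Best split is after T₄, i.e. k = 4.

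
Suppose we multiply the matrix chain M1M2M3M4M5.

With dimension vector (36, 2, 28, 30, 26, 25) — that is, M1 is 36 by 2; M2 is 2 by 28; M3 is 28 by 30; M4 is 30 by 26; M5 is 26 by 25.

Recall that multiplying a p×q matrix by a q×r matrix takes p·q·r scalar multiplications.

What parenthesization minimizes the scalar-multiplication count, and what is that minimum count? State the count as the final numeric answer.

6340

Adjacent pairs: M1M2 = 36·2·28 = 2016; M2M3 = 2·28·30 = 1680; M3M4 = 28·30·26 = 21840; M4M5 = 30·26·25 = 19500.
Length 3: M1..M3: k=1: 0+1680+36·2·30=3840; k=2: 2016+0+36·28·30=32256 → min 3840 | M2..M4: k=2: 0+21840+2·28·26=23296; k=3: 1680+0+2·30·26=3240 → min 3240 | M3..M5: k=3: 0+19500+28·30·25=40500; k=4: 21840+0+28·26·25=40040 → min 40040.
Length 4: M1..M4: k=1: 0+3240+36·2·26=5112; k=2: 2016+21840+36·28·26=50064; k=3: 3840+0+36·30·26=31920 → min 5112 | M2..M5: k=2: 0+40040+2·28·25=41440; k=3: 1680+19500+2·30·25=22680; k=4: 3240+0+2·26·25=4540 → min 4540.
Length 5: M1..M5: k=1: 0+4540+36·2·25=6340; k=2: 2016+40040+36·28·25=67256; k=3: 3840+19500+36·30·25=50340; k=4: 5112+0+36·26·25=28512 → min 6340.
Optimal parenthesization: (M1(((M2M3)M4)M5)) with cost 6340.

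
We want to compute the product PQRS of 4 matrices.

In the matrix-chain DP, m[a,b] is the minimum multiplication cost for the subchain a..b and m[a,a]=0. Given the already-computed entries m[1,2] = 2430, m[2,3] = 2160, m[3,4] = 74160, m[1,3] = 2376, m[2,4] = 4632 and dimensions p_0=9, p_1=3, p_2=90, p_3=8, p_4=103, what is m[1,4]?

7413

m[1,4] = min over k∈[1,3] of m[1,k]+m[k+1,4]+p_{0}·p_k·p_{4}.
k=1: 0 + 4632 + 9·3·103 = 7413; k=2: 2430 + 74160 + 9·90·103 = 160020; k=3: 2376 + 0 + 9·8·103 = 9792.
Minimum: 7413 at k=1.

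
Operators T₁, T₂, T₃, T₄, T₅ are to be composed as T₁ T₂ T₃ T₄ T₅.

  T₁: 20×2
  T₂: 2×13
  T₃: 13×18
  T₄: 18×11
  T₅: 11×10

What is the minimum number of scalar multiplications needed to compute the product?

Adjacent pairs: T₁T₂ = 20·2·13 = 520; T₂T₃ = 2·13·18 = 468; T₃T₄ = 13·18·11 = 2574; T₄T₅ = 18·11·10 = 1980.
Length 3: T₁..T₃: k=1: 0+468+20·2·18=1188; k=2: 520+0+20·13·18=5200 → min 1188 | T₂..T₄: k=2: 0+2574+2·13·11=2860; k=3: 468+0+2·18·11=864 → min 864 | T₃..T₅: k=3: 0+1980+13·18·10=4320; k=4: 2574+0+13·11·10=4004 → min 4004.
Length 4: T₁..T₄: k=1: 0+864+20·2·11=1304; k=2: 520+2574+20·13·11=5954; k=3: 1188+0+20·18·11=5148 → min 1304 | T₂..T₅: k=2: 0+4004+2·13·10=4264; k=3: 468+1980+2·18·10=2808; k=4: 864+0+2·11·10=1084 → min 1084.
Length 5: T₁..T₅: k=1: 0+1084+20·2·10=1484; k=2: 520+4004+20·13·10=7124; k=3: 1188+1980+20·18·10=6768; k=4: 1304+0+20·11·10=3504 → min 1484.
Optimal order: (T₁ (((T₂ T₃) T₄) T₅)) with cost 1484.

1484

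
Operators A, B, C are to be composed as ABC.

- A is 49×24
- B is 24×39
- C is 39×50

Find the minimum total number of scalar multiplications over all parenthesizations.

105600

Order (A(BC)): (BC): 24×39 by 39×50 → 24×50, cost 24·39·50 = 46800; (A(BC)): 49×24 by 24×50 → 49×50, cost 49·24·50 = 58800; cumulative 105600. Total 105600.
Order ((AB)C): (AB): 49×24 by 24×39 → 49×39, cost 49·24·39 = 45864; ((AB)C): 49×39 by 39×50 → 49×50, cost 49·39·50 = 95550; cumulative 141414. Total 141414.
Minimum: 105600.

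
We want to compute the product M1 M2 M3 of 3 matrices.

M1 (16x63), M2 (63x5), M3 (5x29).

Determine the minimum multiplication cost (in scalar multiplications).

Order (M1 (M2 M3)): (M2 M3): 63×5 by 5×29 → 63×29, cost 63·5·29 = 9135; (M1 (M2 M3)): 16×63 by 63×29 → 16×29, cost 16·63·29 = 29232; cumulative 38367. Total 38367.
Order ((M1 M2) M3): (M1 M2): 16×63 by 63×5 → 16×5, cost 16·63·5 = 5040; ((M1 M2) M3): 16×5 by 5×29 → 16×29, cost 16·5·29 = 2320; cumulative 7360. Total 7360.
Minimum: 7360.

7360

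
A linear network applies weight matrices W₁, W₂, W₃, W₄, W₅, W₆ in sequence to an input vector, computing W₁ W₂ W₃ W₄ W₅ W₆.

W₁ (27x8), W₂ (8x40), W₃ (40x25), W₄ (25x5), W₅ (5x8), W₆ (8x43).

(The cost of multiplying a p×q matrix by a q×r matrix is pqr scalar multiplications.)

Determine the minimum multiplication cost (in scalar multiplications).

15205

Adjacent pairs: W₁W₂ = 27·8·40 = 8640; W₂W₃ = 8·40·25 = 8000; W₃W₄ = 40·25·5 = 5000; W₄W₅ = 25·5·8 = 1000; W₅W₆ = 5·8·43 = 1720.
Length 3: W₁..W₃: k=1: 0+8000+27·8·25=13400; k=2: 8640+0+27·40·25=35640 → min 13400 | W₂..W₄: k=2: 0+5000+8·40·5=6600; k=3: 8000+0+8·25·5=9000 → min 6600 | W₃..W₅: k=3: 0+1000+40·25·8=9000; k=4: 5000+0+40·5·8=6600 → min 6600 | W₄..W₆: k=4: 0+1720+25·5·43=7095; k=5: 1000+0+25·8·43=9600 → min 7095.
Length 4: W₁..W₄: k=1: 0+6600+27·8·5=7680; k=2: 8640+5000+27·40·5=19040; k=3: 13400+0+27·25·5=16775 → min 7680 | W₂..W₅: k=2: 0+6600+8·40·8=9160; k=3: 8000+1000+8·25·8=10600; k=4: 6600+0+8·5·8=6920 → min 6920 | W₃..W₆: k=3: 0+7095+40·25·43=50095; k=4: 5000+1720+40·5·43=15320; k=5: 6600+0+40·8·43=20360 → min 15320.
Length 5: W₁..W₅: k=1: 0+6920+27·8·8=8648; k=2: 8640+6600+27·40·8=23880; k=3: 13400+1000+27·25·8=19800; k=4: 7680+0+27·5·8=8760 → min 8648 | W₂..W₆: k=2: 0+15320+8·40·43=29080; k=3: 8000+7095+8·25·43=23695; k=4: 6600+1720+8·5·43=10040; k=5: 6920+0+8·8·43=9672 → min 9672.
Length 6: W₁..W₆: k=1: 0+9672+27·8·43=18960; k=2: 8640+15320+27·40·43=70400; k=3: 13400+7095+27·25·43=49520; k=4: 7680+1720+27·5·43=15205; k=5: 8648+0+27·8·43=17936 → min 15205.
Optimal order: ((W₁ (W₂ (W₃ W₄))) (W₅ W₆)) with cost 15205.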